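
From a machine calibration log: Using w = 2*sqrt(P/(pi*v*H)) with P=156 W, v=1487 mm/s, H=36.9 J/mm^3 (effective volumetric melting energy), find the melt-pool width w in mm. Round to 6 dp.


w = 2*sqrt(156/(pi*1487*36.9)) = 0.060166 mm


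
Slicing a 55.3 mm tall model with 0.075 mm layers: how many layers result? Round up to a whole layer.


Layers = ceil(55.3/0.075) = 738


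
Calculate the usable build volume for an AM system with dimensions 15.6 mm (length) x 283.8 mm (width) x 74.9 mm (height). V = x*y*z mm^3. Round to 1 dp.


V = 15.6 * 283.8 * 74.9 = 331603.3 mm^3


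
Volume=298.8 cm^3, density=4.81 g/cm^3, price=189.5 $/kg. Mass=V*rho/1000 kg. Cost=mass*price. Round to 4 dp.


Mass = 298.8*4.81/1000 = 1.437228 kg
Cost = 1.437228 * 189.5 = 272.3547 $


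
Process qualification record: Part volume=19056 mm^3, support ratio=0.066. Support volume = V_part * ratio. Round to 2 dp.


V_support = 19056 * 0.066 = 1257.7 mm^3


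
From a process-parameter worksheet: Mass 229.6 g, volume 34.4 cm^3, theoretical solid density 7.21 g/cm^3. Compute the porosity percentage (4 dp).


rho_part = 229.6 / 34.4 = 6.6744186 g/cm^3
Porosity = (1 - 6.6744186/7.21)*100 = 7.4283 %


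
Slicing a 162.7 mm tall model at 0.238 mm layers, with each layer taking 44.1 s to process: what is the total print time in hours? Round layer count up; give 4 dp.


Layers = ceil(162.7/0.238) = 684
t = 684 * 44.1 / 3600 = 8.379 hrs


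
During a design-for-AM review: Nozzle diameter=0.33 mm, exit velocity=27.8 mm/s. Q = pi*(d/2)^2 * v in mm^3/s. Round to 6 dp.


A = pi*(0.33/2)^2 = 0.08552986 mm^2
Q = 0.08552986 * 27.8 = 2.37773 mm^3/s


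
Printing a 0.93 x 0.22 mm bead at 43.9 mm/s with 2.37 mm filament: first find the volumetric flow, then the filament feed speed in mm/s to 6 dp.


Q = 0.93 * 0.22 * 43.9 = 8.98194 mm^3/s
A_fil = pi*(2.37/2)^2 = 4.41150294 mm^2
v_feed = 8.98194 / 4.41150294 = 2.036027 mm/s


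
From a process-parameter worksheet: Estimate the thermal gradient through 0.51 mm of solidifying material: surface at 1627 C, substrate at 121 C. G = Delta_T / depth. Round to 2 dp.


G = (1627-121)/0.51 = 2952.94 C/mm


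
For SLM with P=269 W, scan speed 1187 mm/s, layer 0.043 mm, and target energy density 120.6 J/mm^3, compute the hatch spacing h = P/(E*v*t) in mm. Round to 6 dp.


h = 269 / (120.6*1187*0.043) = 0.0437 mm


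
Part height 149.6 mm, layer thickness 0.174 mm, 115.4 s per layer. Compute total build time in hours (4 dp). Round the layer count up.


Layers = ceil(149.6/0.174) = 860
t = 860 * 115.4 / 3600 = 27.5678 hrs


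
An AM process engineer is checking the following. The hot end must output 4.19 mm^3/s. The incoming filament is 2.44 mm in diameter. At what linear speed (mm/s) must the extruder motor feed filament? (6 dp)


A = pi*(2.44/2)^2 = 4.675947
v = 4.19 / 4.675947 = 0.896075 mm/s


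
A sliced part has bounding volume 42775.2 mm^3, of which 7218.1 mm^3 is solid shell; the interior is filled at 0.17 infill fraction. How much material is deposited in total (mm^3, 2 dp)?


V_infill = (42775.2 - 7218.1) * 0.17 = 6044.71
V_total = 7218.1 + 6044.71 = 13262.81 mm^3


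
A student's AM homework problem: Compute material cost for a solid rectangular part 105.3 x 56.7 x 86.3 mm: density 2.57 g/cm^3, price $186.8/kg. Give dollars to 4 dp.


V = 105.3 * 56.7 * 86.3 = 515255.013 mm^3 = 515.255013 cm^3
Mass = 515.255013 * 2.57 / 1000 = 1.32420538 kg
Cost = 1.32420538 * 186.8 = 247.3616 $


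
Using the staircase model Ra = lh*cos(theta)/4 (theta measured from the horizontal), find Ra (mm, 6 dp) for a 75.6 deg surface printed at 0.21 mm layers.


Ra = 0.21 * cos(75.6) / 4 = 0.013056 mm


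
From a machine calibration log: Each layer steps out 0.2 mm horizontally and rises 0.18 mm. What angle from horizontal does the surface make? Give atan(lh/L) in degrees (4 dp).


angle = atan(0.18/0.2) = 41.9872 degrees


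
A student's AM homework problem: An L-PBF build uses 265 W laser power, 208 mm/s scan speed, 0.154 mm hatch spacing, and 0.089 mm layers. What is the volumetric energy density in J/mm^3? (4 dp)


E = 265 / (208*0.154*0.089) = 92.9548 J/mm^3


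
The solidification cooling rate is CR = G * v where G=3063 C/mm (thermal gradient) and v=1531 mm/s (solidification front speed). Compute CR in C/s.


CR = 3063 * 1531 = 4689453 C/s


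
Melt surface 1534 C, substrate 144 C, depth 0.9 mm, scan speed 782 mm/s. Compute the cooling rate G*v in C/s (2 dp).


G = (1534-144)/0.9 = 1544.44444444 C/mm
CR = 1544.44444444 * 782 = 1207755.56 C/s


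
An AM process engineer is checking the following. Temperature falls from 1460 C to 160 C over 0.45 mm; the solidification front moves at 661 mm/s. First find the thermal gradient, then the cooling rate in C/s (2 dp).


G = (1460-160)/0.45 = 2888.88888889 C/mm
CR = 2888.88888889 * 661 = 1909555.56 C/s


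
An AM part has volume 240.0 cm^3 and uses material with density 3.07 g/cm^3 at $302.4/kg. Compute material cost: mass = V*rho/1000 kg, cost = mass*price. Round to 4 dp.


Mass = 240.0*3.07/1000 = 0.7368 kg
Cost = 0.7368 * 302.4 = 222.8083 $


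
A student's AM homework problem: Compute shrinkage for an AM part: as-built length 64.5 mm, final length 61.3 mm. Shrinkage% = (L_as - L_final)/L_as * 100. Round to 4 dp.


Shrinkage = ((64.5-61.3)/64.5)*100 = 4.9612 %


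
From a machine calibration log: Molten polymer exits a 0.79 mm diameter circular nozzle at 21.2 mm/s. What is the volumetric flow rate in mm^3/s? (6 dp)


A = pi*(0.79/2)^2 = 0.49016699 mm^2
Q = 0.49016699 * 21.2 = 10.39154 mm^3/s


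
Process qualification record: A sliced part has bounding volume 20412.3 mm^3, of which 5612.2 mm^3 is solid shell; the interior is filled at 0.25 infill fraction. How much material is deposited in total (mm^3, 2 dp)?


V_infill = (20412.3 - 5612.2) * 0.25 = 3700.03
V_total = 5612.2 + 3700.03 = 9312.23 mm^3


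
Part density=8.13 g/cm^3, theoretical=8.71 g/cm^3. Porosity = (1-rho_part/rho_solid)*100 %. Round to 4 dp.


Porosity = (1-8.13/8.71)*100 = 6.659 %


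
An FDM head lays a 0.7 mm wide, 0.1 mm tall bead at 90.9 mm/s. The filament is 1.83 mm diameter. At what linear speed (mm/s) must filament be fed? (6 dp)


Q = 0.7 * 0.1 * 90.9 = 6.363 mm^3/s
A_fil = pi*(1.83/2)^2 = 2.63021991 mm^2
v_feed = 6.363 / 2.63021991 = 2.419189 mm/s


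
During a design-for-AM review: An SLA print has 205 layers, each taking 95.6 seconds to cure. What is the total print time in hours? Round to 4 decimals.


t = 205 * 95.6 / 3600 = 5.4439 hrs


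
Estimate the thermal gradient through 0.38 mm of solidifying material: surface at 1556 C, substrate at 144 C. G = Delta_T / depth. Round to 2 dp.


G = (1556-144)/0.38 = 3715.79 C/mm


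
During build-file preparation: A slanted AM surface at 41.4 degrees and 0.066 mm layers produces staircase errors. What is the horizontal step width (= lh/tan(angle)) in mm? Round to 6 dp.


step = 0.066 / tan(41.4) = 0.074862 mm


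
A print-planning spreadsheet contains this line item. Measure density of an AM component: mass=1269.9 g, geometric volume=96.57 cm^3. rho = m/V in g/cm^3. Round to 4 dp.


rho = 1269.9 / 96.57 = 13.15 g/cm^3


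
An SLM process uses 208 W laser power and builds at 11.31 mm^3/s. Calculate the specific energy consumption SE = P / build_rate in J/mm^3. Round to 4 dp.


SE = 208 / 11.31 = 18.3908 J/mm^3


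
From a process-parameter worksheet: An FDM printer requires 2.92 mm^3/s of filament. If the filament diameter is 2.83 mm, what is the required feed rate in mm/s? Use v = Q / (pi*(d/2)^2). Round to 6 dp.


A = pi*(2.83/2)^2 = 6.290175
v = 2.92 / 6.290175 = 0.464216 mm/s


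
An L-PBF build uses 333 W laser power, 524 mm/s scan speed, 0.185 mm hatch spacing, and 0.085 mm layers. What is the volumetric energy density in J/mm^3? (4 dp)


E = 333 / (524*0.185*0.085) = 40.4131 J/mm^3


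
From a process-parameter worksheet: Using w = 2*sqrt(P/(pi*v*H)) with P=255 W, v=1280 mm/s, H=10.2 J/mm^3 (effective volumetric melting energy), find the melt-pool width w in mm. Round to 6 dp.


w = 2*sqrt(255/(pi*1280*10.2)) = 0.157696 mm


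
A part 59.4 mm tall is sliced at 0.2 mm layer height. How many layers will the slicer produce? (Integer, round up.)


Layers = ceil(59.4/0.2) = 297


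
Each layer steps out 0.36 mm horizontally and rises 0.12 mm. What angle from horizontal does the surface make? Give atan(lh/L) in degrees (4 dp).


angle = atan(0.12/0.36) = 18.4349 degrees


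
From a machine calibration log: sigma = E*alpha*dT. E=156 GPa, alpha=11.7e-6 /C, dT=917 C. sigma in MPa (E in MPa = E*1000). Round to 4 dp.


sigma = 156*1000 * 11.7e-6 * 917 = 1673.7084 MPa


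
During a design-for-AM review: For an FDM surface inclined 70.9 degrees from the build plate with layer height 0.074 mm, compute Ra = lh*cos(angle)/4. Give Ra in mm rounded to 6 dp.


Ra = 0.074 * cos(70.9) / 4 = 0.006054 mm


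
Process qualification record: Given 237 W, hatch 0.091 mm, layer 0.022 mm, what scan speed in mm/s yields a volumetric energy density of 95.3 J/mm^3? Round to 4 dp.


v = 237 / (95.3*0.091*0.022) = 1242.1996 mm/s


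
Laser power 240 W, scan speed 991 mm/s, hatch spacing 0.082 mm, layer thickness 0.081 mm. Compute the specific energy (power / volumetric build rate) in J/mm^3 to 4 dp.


Build rate = 991 * 0.082 * 0.081 = 6.582222 mm^3/s
SE = 240 / 6.582222 = 36.4619 J/mm^3


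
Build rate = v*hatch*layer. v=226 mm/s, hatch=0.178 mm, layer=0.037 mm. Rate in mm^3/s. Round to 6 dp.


Rate = 226 * 0.178 * 0.037 = 1.488436 mm^3/s


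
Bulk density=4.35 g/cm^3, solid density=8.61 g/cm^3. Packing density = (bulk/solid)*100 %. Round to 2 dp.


Packing = (4.35/8.61)*100 = 50.52 %


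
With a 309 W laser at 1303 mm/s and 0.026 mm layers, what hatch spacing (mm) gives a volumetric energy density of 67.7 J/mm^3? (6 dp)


h = 309 / (67.7*1303*0.026) = 0.134726 mm


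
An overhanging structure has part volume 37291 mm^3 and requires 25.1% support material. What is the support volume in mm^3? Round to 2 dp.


V_support = 37291 * 0.251 = 9360.04 mm^3


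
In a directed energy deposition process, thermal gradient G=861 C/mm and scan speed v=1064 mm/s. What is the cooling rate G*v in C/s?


CR = 861 * 1064 = 916104 C/s


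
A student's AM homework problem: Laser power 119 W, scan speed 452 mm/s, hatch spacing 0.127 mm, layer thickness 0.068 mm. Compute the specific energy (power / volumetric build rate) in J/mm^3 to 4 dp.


Build rate = 452 * 0.127 * 0.068 = 3.903472 mm^3/s
SE = 119 / 3.903472 = 30.4857 J/mm^3


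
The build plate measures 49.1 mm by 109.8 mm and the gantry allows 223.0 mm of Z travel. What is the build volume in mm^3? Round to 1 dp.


V = 49.1 * 109.8 * 223.0 = 1202233.1 mm^3


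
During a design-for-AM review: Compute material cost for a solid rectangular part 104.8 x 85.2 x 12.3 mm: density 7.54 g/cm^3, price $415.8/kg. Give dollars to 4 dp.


V = 104.8 * 85.2 * 12.3 = 109826.208 mm^3 = 109.826208 cm^3
Mass = 109.826208 * 7.54 / 1000 = 0.82808961 kg
Cost = 0.82808961 * 415.8 = 344.3197 $


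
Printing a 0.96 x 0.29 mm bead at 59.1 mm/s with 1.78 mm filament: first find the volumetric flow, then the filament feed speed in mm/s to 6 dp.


Q = 0.96 * 0.29 * 59.1 = 16.45344 mm^3/s
A_fil = pi*(1.78/2)^2 = 2.48845554 mm^2
v_feed = 16.45344 / 2.48845554 = 6.611908 mm/s


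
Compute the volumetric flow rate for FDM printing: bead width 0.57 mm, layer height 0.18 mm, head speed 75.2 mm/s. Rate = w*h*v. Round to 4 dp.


Rate = 0.57 * 0.18 * 75.2 = 7.7155 mm^3/s


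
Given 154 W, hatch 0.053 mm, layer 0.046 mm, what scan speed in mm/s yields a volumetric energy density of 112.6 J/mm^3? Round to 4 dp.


v = 154 / (112.6*0.053*0.046) = 560.9816 mm/s


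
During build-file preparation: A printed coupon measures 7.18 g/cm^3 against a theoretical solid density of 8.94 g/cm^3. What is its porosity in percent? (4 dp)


Porosity = (1-7.18/8.94)*100 = 19.6868 %


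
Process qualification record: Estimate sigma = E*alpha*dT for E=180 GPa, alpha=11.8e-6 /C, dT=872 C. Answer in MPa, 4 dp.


sigma = 180*1000 * 11.8e-6 * 872 = 1852.128 MPa


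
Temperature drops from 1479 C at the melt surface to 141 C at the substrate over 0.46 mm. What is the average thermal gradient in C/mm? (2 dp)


G = (1479-141)/0.46 = 2908.7 C/mm


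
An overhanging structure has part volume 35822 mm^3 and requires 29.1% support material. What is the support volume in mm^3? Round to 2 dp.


V_support = 35822 * 0.291 = 10424.2 mm^3


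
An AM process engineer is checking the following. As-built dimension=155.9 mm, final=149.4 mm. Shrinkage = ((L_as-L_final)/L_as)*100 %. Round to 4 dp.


Shrinkage = ((155.9-149.4)/155.9)*100 = 4.1693 %


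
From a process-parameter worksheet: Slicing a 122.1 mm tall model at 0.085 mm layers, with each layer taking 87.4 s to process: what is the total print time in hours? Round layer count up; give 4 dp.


Layers = ceil(122.1/0.085) = 1437
t = 1437 * 87.4 / 3600 = 34.8872 hrs


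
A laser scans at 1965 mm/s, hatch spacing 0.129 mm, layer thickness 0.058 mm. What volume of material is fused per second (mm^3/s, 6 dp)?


Rate = 1965 * 0.129 * 0.058 = 14.70213 mm^3/s


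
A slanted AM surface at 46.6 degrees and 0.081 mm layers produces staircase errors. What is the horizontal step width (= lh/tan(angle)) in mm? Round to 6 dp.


step = 0.081 / tan(46.6) = 0.076598 mm


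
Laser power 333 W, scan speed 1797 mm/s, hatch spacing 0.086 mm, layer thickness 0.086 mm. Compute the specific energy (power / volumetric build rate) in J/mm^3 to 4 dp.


Build rate = 1797 * 0.086 * 0.086 = 13.290612 mm^3/s
SE = 333 / 13.290612 = 25.0553 J/mm^3


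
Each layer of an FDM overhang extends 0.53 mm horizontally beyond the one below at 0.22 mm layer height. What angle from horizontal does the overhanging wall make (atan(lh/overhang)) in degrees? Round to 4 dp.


angle = atan(0.22/0.53) = 22.5431 degrees


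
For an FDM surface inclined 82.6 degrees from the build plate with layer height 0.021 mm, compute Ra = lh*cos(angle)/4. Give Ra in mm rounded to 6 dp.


Ra = 0.021 * cos(82.6) / 4 = 0.000676 mm


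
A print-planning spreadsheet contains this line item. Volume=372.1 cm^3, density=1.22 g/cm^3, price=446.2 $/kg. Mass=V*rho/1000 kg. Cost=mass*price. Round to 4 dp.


Mass = 372.1*1.22/1000 = 0.453962 kg
Cost = 0.453962 * 446.2 = 202.5578 $


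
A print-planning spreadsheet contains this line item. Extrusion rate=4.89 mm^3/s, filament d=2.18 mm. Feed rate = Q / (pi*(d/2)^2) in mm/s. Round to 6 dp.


A = pi*(2.18/2)^2 = 3.732526
v = 4.89 / 3.732526 = 1.310105 mm/s


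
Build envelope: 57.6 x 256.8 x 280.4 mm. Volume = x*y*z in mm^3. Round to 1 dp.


V = 57.6 * 256.8 * 280.4 = 4147587.1 mm^3


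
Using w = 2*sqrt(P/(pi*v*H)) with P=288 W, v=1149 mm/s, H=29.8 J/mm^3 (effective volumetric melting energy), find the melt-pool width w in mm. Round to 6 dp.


w = 2*sqrt(288/(pi*1149*29.8)) = 0.103486 mm


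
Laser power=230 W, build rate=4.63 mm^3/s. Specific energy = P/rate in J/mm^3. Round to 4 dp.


SE = 230 / 4.63 = 49.676 J/mm^3


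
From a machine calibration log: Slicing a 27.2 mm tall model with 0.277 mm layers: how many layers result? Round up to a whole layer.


Layers = ceil(27.2/0.277) = 99


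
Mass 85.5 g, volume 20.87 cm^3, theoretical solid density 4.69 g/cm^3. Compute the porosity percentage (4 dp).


rho_part = 85.5 / 20.87 = 4.09678965 g/cm^3
Porosity = (1 - 4.09678965/4.69)*100 = 12.6484 %


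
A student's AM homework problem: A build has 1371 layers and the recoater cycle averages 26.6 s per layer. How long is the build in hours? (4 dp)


t = 1371 * 26.6 / 3600 = 10.1302 hrs


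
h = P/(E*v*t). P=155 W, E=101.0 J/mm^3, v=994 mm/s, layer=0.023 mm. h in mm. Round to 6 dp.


h = 155 / (101.0*994*0.023) = 0.067127 mm


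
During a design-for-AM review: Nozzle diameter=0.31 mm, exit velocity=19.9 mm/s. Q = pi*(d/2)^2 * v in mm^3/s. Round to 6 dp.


A = pi*(0.31/2)^2 = 0.07547676 mm^2
Q = 0.07547676 * 19.9 = 1.501988 mm^3/s


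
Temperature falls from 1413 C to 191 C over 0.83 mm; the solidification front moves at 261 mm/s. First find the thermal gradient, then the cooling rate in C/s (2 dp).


G = (1413-191)/0.83 = 1472.28915663 C/mm
CR = 1472.28915663 * 261 = 384267.47 C/s


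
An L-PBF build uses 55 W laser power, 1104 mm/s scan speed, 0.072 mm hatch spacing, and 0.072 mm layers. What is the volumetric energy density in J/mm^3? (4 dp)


E = 55 / (1104*0.072*0.072) = 9.6101 J/mm^3


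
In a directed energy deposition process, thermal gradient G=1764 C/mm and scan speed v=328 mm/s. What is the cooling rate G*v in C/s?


CR = 1764 * 328 = 578592 C/s


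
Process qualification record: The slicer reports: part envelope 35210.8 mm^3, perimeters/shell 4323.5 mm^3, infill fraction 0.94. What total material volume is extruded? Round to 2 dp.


V_infill = (35210.8 - 4323.5) * 0.94 = 29034.06
V_total = 4323.5 + 29034.06 = 33357.56 mm^3


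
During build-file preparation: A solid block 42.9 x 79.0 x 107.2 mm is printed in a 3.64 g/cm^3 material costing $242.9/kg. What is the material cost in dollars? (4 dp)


V = 42.9 * 79.0 * 107.2 = 363311.52 mm^3 = 363.31152 cm^3
Mass = 363.31152 * 3.64 / 1000 = 1.32245393 kg
Cost = 1.32245393 * 242.9 = 321.2241 $


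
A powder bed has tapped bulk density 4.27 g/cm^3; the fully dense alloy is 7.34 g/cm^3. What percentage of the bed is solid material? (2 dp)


Packing = (4.27/7.34)*100 = 58.17 %


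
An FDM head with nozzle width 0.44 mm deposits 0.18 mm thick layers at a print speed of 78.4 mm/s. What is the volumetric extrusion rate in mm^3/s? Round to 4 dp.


Rate = 0.44 * 0.18 * 78.4 = 6.2093 mm^3/s


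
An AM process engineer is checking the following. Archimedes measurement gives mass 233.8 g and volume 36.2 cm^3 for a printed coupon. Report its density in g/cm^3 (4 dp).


rho = 233.8 / 36.2 = 6.4586 g/cm^3


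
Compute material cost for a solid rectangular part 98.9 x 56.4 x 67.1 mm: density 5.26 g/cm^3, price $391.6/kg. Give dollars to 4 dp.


V = 98.9 * 56.4 * 67.1 = 374281.116 mm^3 = 374.281116 cm^3
Mass = 374.281116 * 5.26 / 1000 = 1.96871867 kg
Cost = 1.96871867 * 391.6 = 770.9502 $


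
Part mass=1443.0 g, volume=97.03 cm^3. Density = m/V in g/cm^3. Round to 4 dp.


rho = 1443.0 / 97.03 = 14.8717 g/cm^3


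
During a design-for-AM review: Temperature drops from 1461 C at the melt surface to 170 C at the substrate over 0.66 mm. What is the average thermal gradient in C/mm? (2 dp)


G = (1461-170)/0.66 = 1956.06 C/mm


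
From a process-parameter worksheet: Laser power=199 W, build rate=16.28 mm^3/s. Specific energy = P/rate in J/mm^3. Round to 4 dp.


SE = 199 / 16.28 = 12.2236 J/mm^3


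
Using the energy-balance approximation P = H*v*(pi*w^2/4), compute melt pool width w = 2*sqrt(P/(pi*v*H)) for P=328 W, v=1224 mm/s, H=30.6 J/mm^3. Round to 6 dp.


w = 2*sqrt(328/(pi*1224*30.6)) = 0.105594 mm


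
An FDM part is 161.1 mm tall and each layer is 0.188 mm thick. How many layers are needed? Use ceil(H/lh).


Layers = ceil(161.1/0.188) = 857


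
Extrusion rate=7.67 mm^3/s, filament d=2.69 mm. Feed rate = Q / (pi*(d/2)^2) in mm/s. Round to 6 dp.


A = pi*(2.69/2)^2 = 5.68322
v = 7.67 / 5.68322 = 1.349587 mm/s


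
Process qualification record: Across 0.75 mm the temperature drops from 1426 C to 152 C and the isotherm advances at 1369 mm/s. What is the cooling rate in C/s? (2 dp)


G = (1426-152)/0.75 = 1698.66666667 C/mm
CR = 1698.66666667 * 1369 = 2325474.67 C/s


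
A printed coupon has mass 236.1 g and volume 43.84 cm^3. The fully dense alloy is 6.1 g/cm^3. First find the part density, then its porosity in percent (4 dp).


rho_part = 236.1 / 43.84 = 5.3854927 g/cm^3
Porosity = (1 - 5.3854927/6.1)*100 = 11.7132 %


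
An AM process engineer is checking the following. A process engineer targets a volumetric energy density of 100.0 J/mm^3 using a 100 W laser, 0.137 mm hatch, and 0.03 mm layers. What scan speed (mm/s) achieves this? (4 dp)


v = 100 / (100.0*0.137*0.03) = 243.309 mm/s


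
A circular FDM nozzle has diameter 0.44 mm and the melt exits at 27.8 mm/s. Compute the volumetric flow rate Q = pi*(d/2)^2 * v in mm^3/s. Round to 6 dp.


A = pi*(0.44/2)^2 = 0.15205308 mm^2
Q = 0.15205308 * 27.8 = 4.227076 mm^3/s


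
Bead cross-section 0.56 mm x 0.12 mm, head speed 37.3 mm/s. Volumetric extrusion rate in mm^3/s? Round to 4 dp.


Rate = 0.56 * 0.12 * 37.3 = 2.5066 mm^3/s


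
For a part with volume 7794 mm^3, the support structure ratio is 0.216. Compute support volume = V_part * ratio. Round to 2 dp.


V_support = 7794 * 0.216 = 1683.5 mm^3


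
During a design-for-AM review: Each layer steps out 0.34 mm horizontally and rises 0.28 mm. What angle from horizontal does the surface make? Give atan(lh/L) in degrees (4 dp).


angle = atan(0.28/0.34) = 39.4725 degrees


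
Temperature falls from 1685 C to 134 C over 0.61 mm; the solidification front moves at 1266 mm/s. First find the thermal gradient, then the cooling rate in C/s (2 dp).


G = (1685-134)/0.61 = 2542.62295082 C/mm
CR = 2542.62295082 * 1266 = 3218960.66 C/s


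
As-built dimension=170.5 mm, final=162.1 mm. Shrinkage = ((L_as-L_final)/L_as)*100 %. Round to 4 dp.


Shrinkage = ((170.5-162.1)/170.5)*100 = 4.9267 %


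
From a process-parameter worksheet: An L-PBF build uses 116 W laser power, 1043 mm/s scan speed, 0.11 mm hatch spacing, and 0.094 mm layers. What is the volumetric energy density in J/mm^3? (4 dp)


E = 116 / (1043*0.11*0.094) = 10.7561 J/mm^3


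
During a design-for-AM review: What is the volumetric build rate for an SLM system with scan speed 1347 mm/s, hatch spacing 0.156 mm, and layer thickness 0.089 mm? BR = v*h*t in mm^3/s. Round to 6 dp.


Rate = 1347 * 0.156 * 0.089 = 18.701748 mm^3/s


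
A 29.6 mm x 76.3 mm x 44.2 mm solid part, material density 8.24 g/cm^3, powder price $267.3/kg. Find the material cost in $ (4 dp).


V = 29.6 * 76.3 * 44.2 = 99824.816 mm^3 = 99.824816 cm^3
Mass = 99.824816 * 8.24 / 1000 = 0.82255648 kg
Cost = 0.82255648 * 267.3 = 219.8693 $


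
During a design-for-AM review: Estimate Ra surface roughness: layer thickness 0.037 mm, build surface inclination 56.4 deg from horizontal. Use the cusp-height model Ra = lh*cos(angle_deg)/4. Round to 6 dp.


Ra = 0.037 * cos(56.4) / 4 = 0.005119 mm


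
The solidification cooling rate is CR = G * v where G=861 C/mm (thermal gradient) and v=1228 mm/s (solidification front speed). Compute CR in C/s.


CR = 861 * 1228 = 1057308 C/s


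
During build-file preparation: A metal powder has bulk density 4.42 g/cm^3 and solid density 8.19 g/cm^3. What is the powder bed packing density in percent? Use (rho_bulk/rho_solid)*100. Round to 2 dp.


Packing = (4.42/8.19)*100 = 53.97 %


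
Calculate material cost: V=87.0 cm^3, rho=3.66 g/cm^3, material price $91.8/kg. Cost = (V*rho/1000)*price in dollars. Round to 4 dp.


Mass = 87.0*3.66/1000 = 0.31842 kg
Cost = 0.31842 * 91.8 = 29.231 $


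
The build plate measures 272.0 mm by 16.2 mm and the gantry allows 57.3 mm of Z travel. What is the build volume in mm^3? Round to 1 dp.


V = 272.0 * 16.2 * 57.3 = 252486.7 mm^3


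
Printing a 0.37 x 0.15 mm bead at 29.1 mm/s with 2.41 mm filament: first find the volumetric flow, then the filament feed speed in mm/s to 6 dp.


Q = 0.37 * 0.15 * 29.1 = 1.61505 mm^3/s
A_fil = pi*(2.41/2)^2 = 4.56167107 mm^2
v_feed = 1.61505 / 4.56167107 = 0.354048 mm/s


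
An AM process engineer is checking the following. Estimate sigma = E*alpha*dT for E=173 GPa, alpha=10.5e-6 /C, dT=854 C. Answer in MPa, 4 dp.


sigma = 173*1000 * 10.5e-6 * 854 = 1551.291 MPa


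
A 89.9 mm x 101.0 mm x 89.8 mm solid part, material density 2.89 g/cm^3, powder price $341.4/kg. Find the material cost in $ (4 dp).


V = 89.9 * 101.0 * 89.8 = 815375.02 mm^3 = 815.37502 cm^3
Mass = 815.37502 * 2.89 / 1000 = 2.35643381 kg
Cost = 2.35643381 * 341.4 = 804.4865 $


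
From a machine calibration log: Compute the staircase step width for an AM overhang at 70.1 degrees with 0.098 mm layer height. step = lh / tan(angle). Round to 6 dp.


step = 0.098 / tan(70.1) = 0.035476 mm


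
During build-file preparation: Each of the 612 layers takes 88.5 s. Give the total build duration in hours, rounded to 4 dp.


t = 612 * 88.5 / 3600 = 15.045 hrs


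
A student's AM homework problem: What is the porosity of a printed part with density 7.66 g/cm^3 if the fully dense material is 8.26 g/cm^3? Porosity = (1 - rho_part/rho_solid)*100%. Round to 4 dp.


Porosity = (1-7.66/8.26)*100 = 7.2639 %


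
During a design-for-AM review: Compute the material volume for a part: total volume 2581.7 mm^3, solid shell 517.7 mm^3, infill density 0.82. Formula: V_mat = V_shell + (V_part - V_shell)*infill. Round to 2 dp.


V_infill = (2581.7 - 517.7) * 0.82 = 1692.48
V_total = 517.7 + 1692.48 = 2210.18 mm^3


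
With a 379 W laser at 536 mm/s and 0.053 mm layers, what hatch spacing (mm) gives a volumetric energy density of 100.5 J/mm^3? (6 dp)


h = 379 / (100.5*536*0.053) = 0.132749 mm


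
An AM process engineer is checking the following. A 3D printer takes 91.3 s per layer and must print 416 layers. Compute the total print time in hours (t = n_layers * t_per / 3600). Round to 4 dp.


t = 416 * 91.3 / 3600 = 10.5502 hrs


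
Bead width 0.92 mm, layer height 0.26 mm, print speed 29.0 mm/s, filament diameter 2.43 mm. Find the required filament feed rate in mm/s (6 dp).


Q = 0.92 * 0.26 * 29.0 = 6.9368 mm^3/s
A_fil = pi*(2.43/2)^2 = 4.63769762 mm^2
v_feed = 6.9368 / 4.63769762 = 1.495742 mm/s


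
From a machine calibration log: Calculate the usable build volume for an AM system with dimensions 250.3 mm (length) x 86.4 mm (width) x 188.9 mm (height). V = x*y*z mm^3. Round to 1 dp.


V = 250.3 * 86.4 * 188.9 = 4085136.3 mm^3


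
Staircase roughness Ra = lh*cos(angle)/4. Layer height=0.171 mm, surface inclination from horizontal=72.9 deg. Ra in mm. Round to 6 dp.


Ra = 0.171 * cos(72.9) / 4 = 0.01257 mm


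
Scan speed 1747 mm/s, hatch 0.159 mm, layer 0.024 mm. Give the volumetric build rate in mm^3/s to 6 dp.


Rate = 1747 * 0.159 * 0.024 = 6.666552 mm^3/s


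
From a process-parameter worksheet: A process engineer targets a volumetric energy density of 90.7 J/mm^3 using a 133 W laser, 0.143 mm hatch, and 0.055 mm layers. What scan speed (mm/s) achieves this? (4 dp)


v = 133 / (90.7*0.143*0.055) = 186.4428 mm/s


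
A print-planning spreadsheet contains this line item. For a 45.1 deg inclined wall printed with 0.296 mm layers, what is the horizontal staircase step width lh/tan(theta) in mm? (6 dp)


step = 0.296 / tan(45.1) = 0.294969 mm


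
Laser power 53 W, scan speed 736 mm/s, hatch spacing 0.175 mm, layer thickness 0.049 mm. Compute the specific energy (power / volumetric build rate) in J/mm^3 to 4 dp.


Build rate = 736 * 0.175 * 0.049 = 6.3112 mm^3/s
SE = 53 / 6.3112 = 8.3978 J/mm^3


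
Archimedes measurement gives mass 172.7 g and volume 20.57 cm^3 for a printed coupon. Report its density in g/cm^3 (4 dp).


rho = 172.7 / 20.57 = 8.3957 g/cm^3


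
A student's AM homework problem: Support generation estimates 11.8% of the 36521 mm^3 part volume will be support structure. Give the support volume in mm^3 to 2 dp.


V_support = 36521 * 0.118 = 4309.48 mm^3


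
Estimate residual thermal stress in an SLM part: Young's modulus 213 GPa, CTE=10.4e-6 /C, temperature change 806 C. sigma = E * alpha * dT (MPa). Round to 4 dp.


sigma = 213*1000 * 10.4e-6 * 806 = 1785.4512 MPa


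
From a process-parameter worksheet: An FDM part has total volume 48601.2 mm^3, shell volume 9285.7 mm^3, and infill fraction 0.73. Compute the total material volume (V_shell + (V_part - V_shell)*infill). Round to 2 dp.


V_infill = (48601.2 - 9285.7) * 0.73 = 28700.32
V_total = 9285.7 + 28700.32 = 37986.02 mm^3


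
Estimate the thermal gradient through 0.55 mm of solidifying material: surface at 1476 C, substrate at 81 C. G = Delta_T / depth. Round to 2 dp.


G = (1476-81)/0.55 = 2536.36 C/mm


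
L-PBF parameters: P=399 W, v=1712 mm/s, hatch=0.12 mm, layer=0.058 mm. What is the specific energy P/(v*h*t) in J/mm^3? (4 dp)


Build rate = 1712 * 0.12 * 0.058 = 11.91552 mm^3/s
SE = 399 / 11.91552 = 33.4857 J/mm^3


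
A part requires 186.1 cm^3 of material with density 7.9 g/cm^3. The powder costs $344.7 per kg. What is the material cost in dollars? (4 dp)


Mass = 186.1*7.9/1000 = 1.47019 kg
Cost = 1.47019 * 344.7 = 506.7745 $


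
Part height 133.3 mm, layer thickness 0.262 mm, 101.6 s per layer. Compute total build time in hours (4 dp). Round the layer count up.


Layers = ceil(133.3/0.262) = 509
t = 509 * 101.6 / 3600 = 14.3651 hrs


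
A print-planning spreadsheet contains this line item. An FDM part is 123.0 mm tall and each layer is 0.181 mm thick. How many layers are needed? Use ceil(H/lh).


Layers = ceil(123.0/0.181) = 680


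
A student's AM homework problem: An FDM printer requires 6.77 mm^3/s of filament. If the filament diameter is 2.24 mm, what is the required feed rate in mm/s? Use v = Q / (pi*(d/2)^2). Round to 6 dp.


A = pi*(2.24/2)^2 = 3.940814
v = 6.77 / 3.940814 = 1.717919 mm/s


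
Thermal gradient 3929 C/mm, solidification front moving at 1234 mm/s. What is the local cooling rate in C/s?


CR = 3929 * 1234 = 4848386 C/s


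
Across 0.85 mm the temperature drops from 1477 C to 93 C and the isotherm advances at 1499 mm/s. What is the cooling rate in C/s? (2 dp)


G = (1477-93)/0.85 = 1628.23529412 C/mm
CR = 1628.23529412 * 1499 = 2440724.71 C/s


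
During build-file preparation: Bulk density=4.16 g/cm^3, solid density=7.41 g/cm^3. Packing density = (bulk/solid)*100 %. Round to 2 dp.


Packing = (4.16/7.41)*100 = 56.14 %


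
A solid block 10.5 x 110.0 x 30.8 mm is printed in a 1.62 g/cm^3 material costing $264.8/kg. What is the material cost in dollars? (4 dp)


V = 10.5 * 110.0 * 30.8 = 35574.0 mm^3 = 35.574 cm^3
Mass = 35.574 * 1.62 / 1000 = 0.05762988 kg
Cost = 0.05762988 * 264.8 = 15.2604 $


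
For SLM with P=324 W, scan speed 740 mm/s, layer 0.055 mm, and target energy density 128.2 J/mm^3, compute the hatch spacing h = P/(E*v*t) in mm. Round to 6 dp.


h = 324 / (128.2*740*0.055) = 0.062096 mm


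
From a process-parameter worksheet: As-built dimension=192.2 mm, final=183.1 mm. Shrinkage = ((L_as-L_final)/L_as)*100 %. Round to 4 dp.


Shrinkage = ((192.2-183.1)/192.2)*100 = 4.7347 %


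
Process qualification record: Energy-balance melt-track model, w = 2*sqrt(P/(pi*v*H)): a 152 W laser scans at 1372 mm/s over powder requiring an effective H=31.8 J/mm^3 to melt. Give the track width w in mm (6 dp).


w = 2*sqrt(152/(pi*1372*31.8)) = 0.066602 mm


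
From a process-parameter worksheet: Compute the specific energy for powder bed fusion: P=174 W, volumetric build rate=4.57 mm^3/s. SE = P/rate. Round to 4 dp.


SE = 174 / 4.57 = 38.0744 J/mm^3


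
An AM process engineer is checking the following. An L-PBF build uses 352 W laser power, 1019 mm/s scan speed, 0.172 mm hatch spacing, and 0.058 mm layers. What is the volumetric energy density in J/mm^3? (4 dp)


E = 352 / (1019*0.172*0.058) = 34.6268 J/mm^3


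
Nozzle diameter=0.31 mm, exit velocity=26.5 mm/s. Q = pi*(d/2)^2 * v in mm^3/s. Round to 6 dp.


A = pi*(0.31/2)^2 = 0.07547676 mm^2
Q = 0.07547676 * 26.5 = 2.000134 mm^3/s


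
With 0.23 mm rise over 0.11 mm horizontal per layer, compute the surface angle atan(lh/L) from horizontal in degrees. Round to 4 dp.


angle = atan(0.23/0.11) = 64.44 degrees


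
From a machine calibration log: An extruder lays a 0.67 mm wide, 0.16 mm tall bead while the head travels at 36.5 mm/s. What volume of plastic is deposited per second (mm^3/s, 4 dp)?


Rate = 0.67 * 0.16 * 36.5 = 3.9128 mm^3/s


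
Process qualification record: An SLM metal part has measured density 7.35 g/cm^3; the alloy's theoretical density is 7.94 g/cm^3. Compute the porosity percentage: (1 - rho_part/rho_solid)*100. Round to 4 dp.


Porosity = (1-7.35/7.94)*100 = 7.4307 %


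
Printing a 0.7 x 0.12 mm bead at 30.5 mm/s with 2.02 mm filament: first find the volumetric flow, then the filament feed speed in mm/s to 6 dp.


Q = 0.7 * 0.12 * 30.5 = 2.562 mm^3/s
A_fil = pi*(2.02/2)^2 = 3.20473867 mm^2
v_feed = 2.562 / 3.20473867 = 0.799441 mm/s


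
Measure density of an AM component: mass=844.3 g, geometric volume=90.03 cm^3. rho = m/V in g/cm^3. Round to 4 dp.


rho = 844.3 / 90.03 = 9.378 g/cm^3


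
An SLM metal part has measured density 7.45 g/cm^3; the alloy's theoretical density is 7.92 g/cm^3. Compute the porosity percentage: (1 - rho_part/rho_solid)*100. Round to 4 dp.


Porosity = (1-7.45/7.92)*100 = 5.9343 %


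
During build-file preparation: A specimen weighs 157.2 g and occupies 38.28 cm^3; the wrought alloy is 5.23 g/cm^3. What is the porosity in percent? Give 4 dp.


rho_part = 157.2 / 38.28 = 4.10658307 g/cm^3
Porosity = (1 - 4.10658307/5.23)*100 = 21.4802 %


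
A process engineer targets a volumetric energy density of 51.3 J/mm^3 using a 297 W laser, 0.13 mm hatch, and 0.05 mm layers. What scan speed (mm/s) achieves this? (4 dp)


v = 297 / (51.3*0.13*0.05) = 890.6883 mm/s


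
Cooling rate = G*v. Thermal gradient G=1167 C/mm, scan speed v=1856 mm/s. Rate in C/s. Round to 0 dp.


CR = 1167 * 1856 = 2165952 C/s


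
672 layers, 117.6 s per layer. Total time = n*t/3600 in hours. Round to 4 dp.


t = 672 * 117.6 / 3600 = 21.952 hrs


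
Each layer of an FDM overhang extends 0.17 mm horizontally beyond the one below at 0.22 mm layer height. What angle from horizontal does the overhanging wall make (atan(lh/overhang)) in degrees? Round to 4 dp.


angle = atan(0.22/0.17) = 52.3058 degrees


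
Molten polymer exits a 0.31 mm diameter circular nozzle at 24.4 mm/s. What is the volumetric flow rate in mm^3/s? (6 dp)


A = pi*(0.31/2)^2 = 0.07547676 mm^2
Q = 0.07547676 * 24.4 = 1.841633 mm^3/s


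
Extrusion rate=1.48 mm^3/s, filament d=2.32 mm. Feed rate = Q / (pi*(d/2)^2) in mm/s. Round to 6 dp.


A = pi*(2.32/2)^2 = 4.227327
v = 1.48 / 4.227327 = 0.350103 mm/s


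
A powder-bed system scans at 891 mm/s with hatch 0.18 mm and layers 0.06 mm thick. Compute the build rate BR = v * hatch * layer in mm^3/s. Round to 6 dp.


Rate = 891 * 0.18 * 0.06 = 9.6228 mm^3/s


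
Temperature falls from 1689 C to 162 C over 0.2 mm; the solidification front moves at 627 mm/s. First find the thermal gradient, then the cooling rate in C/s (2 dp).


G = (1689-162)/0.2 = 7635.0 C/mm
CR = 7635.0 * 627 = 4787145.0 C/s


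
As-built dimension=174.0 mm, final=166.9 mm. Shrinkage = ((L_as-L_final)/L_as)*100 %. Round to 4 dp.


Shrinkage = ((174.0-166.9)/174.0)*100 = 4.0805 %


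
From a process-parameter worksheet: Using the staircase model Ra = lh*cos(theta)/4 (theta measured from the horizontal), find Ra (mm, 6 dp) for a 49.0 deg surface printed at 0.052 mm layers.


Ra = 0.052 * cos(49.0) / 4 = 0.008529 mm


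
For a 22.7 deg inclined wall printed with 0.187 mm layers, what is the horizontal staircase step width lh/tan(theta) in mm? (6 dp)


step = 0.187 / tan(22.7) = 0.447038 mm


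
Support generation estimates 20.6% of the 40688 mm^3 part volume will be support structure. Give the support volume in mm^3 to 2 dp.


V_support = 40688 * 0.206 = 8381.73 mm^3


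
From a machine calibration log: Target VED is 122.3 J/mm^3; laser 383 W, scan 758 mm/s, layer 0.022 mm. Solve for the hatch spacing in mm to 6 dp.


h = 383 / (122.3*758*0.022) = 0.187793 mm


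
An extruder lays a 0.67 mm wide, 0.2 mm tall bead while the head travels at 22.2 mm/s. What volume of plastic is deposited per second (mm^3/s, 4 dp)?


Rate = 0.67 * 0.2 * 22.2 = 2.9748 mm^3/s


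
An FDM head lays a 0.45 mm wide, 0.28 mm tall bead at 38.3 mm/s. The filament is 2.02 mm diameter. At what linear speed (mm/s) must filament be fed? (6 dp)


Q = 0.45 * 0.28 * 38.3 = 4.8258 mm^3/s
A_fil = pi*(2.02/2)^2 = 3.20473867 mm^2
v_feed = 4.8258 / 3.20473867 = 1.505833 mm/s


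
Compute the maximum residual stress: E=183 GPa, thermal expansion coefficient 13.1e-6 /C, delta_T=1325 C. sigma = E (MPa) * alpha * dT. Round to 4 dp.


sigma = 183*1000 * 13.1e-6 * 1325 = 3176.4225 MPa


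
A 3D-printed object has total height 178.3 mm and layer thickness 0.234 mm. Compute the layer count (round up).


Layers = ceil(178.3/0.234) = 762


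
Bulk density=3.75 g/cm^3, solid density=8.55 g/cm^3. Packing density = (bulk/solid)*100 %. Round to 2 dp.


Packing = (3.75/8.55)*100 = 43.86 %


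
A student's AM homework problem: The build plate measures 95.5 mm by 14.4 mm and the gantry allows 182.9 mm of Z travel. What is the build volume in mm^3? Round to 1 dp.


V = 95.5 * 14.4 * 182.9 = 251524.1 mm^3


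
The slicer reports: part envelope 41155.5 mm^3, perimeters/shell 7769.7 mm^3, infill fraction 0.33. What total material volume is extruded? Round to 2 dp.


V_infill = (41155.5 - 7769.7) * 0.33 = 11017.31
V_total = 7769.7 + 11017.31 = 18787.01 mm^3


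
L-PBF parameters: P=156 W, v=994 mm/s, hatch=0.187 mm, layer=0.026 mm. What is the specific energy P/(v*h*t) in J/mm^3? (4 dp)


Build rate = 994 * 0.187 * 0.026 = 4.832828 mm^3/s
SE = 156 / 4.832828 = 32.2792 J/mm^3


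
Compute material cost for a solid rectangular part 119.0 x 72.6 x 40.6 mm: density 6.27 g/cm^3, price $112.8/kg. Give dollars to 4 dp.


V = 119.0 * 72.6 * 40.6 = 350759.64 mm^3 = 350.75964 cm^3
Mass = 350.75964 * 6.27 / 1000 = 2.19926294 kg
Cost = 2.19926294 * 112.8 = 248.0769 $


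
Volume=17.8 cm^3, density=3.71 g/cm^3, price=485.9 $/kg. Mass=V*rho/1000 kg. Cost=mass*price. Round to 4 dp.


Mass = 17.8*3.71/1000 = 0.066038 kg
Cost = 0.066038 * 485.9 = 32.0879 $


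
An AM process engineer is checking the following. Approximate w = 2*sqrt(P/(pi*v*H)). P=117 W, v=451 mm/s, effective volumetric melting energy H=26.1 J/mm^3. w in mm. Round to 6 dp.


w = 2*sqrt(117/(pi*451*26.1)) = 0.112497 mm


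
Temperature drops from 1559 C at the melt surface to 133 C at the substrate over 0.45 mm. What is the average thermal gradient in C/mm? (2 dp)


G = (1559-133)/0.45 = 3168.89 C/mm


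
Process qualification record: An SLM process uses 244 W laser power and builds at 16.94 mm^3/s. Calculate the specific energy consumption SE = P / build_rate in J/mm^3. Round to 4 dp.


SE = 244 / 16.94 = 14.4038 J/mm^3


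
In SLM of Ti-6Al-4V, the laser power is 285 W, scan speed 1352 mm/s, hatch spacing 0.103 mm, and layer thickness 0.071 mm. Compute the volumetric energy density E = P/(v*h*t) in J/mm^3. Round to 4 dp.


E = 285 / (1352*0.103*0.071) = 28.8252 J/mm^3


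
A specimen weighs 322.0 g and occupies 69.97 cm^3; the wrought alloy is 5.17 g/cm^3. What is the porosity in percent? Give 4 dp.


rho_part = 322.0 / 69.97 = 4.60197227 g/cm^3
Porosity = (1 - 4.60197227/5.17)*100 = 10.987 %


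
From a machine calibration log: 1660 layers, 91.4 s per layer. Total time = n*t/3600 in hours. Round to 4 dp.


t = 1660 * 91.4 / 3600 = 42.1456 hrs


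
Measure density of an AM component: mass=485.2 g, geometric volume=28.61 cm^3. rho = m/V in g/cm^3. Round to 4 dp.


rho = 485.2 / 28.61 = 16.9591 g/cm^3
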